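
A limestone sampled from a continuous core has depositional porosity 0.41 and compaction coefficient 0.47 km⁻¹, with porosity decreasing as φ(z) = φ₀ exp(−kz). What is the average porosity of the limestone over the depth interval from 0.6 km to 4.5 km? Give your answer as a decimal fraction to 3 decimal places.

⟨φ⟩ = (1/(z₂−z₁)) ∫ φ₀ e^(−kz) dz = φ₀·(e^(−k·z₁) − e^(−k·z₂)) / (k·(z₂−z₁))
e^(−0.47×0.6) = 0.7543; e^(−0.47×4.5) = 0.1206
⟨φ⟩ = 0.41 × (0.7543 − 0.1206) / (0.47 × 3.9) = 0.41 × 0.3457 = 0.1417

0.142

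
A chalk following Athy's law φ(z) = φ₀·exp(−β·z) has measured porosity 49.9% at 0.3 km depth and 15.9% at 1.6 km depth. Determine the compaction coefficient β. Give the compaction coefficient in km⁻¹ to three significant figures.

0.880 km⁻¹

Athy: φ(z) = φ₀ e^(−βz) ⇒ φ₁/φ₂ = e^{β(z₂−z₁)} ⇒ β = ln(φ₁/φ₂)/(z₂−z₁)
β = ln(0.499/0.159) / (1.6 − 0.3) = ln(3.138) / 1.3 = 1.1437 / 1.3 = 0.8798 km⁻¹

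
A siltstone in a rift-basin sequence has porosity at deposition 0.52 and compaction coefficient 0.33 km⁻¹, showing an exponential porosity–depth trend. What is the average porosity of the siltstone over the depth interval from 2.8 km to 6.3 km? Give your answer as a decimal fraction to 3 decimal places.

0.122

⟨phi⟩ = (1/(z₂−z₁)) ∫ phi₀ e^(−βz) dz = phi₀·(e^(−β·z₁) − e^(−β·z₂)) / (β·(z₂−z₁))
e^(−0.33×2.8) = 0.3969; e^(−0.33×6.3) = 0.1251
⟨phi⟩ = 0.52 × (0.3969 − 0.1251) / (0.33 × 3.5) = 0.52 × 0.2354 = 0.1224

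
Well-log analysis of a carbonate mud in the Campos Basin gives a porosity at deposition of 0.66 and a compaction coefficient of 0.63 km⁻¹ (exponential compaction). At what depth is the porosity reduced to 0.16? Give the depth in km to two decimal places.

Invert Athy's law: z = ln(phi₀/phi) / c
z = ln(0.66/0.16) / 0.63 = ln(4.125) / 0.63 = 1.4171 / 0.63 = 2.249 km

2.25 km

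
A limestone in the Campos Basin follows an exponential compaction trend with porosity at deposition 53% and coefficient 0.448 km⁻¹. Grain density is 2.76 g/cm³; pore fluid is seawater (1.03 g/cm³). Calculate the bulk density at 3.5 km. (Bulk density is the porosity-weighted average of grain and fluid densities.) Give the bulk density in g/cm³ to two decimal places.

2.57 g/cm³

Porosity at depth: φ = 0.53·exp(−0.448×3.5) = 0.53×0.2085 = 0.1105
Bulk density: ρ_b = (1−φ)ρ_g + φ·ρ_f = 0.8895×2.76 + 0.1105×1.03
       = 2.455 + 0.114 = 2.569 g/cm³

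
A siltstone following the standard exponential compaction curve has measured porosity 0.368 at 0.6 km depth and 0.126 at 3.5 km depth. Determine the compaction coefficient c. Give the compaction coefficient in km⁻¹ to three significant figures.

Athy: phi(d) = phi₀ e^(−cd) ⇒ phi₁/phi₂ = e^{c(d₂−d₁)} ⇒ c = ln(phi₁/phi₂)/(d₂−d₁)
c = ln(0.368/0.126) / (3.5 − 0.6) = ln(2.921) / 2.9 = 1.0718 / 2.9 = 0.3696 km⁻¹

0.370 km⁻¹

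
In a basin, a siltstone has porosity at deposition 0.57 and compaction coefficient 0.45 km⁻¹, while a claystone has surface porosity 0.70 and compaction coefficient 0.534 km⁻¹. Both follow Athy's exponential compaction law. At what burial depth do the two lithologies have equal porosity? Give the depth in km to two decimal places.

2.45 km

Set n₀ₐ e^(−cₐd) = n₀ᵦ e^(−cᵦd) ⇒ ln(n₀ₐ/n₀ᵦ) = (cₐ − cᵦ)·d
d = ln(0.57/0.7) / (0.45 − 0.534) = -0.2054 / -0.084 = 2.446 km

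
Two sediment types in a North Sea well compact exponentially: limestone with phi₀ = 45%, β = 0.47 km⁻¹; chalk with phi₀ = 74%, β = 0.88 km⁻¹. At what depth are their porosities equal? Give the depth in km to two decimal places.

Set phi₀ₐ e^(−βₐz) = phi₀ᵦ e^(−βᵦz) ⇒ ln(phi₀ₐ/phi₀ᵦ) = (βₐ − βᵦ)·z
z = ln(0.45/0.74) / (0.47 − 0.88) = -0.4974 / -0.41 = 1.213 km

1.21 km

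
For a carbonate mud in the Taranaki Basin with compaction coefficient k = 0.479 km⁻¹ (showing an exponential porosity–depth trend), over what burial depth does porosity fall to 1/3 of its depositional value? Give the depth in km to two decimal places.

2.29 km

phi/phi₀ = 1/3 ⇒ exp(−k·d) = 1/3 ⇒ d = ln(3) / k
d = 1.0986 / 0.479 = 2.294 km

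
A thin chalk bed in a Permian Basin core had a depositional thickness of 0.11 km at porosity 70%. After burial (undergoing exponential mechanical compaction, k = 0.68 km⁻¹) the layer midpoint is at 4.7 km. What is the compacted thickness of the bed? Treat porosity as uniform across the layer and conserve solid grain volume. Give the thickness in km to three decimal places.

0.034 km

Porosity at 4.7 km: n = 0.7·exp(−0.68×4.7) = 0.0286
Solid-volume conservation: h(1−n) = h₀(1−n₀) ⇒ h = h₀·(1−n₀)/(1−n)
h = 0.11 × (1 − 0.7)/(1 − 0.0286) = 0.11 × 0.3088 = 0.0340 km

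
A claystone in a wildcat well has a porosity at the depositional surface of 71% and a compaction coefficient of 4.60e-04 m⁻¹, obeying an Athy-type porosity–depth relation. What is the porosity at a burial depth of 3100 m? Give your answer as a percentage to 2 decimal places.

17.06%

Working in km (1 km = 1000 m; c in km⁻¹ = c in m⁻¹ × 1000):
φ = φ₀·exp(−c·Z) = 0.71 × exp(−0.46 × 3.1) = 0.71 × exp(−1.426)
  = 0.71 × 0.2403 = 0.1706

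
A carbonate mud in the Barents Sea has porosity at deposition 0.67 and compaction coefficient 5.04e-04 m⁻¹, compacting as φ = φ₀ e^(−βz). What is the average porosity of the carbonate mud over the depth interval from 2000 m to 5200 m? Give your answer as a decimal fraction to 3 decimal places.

Working in km (1 km = 1000 m; β in km⁻¹ = β in m⁻¹ × 1000):
⟨φ⟩ = (1/(z₂−z₁)) ∫ φ₀ e^(−βz) dz = φ₀·(e^(−β·z₁) − e^(−β·z₂)) / (β·(z₂−z₁))
e^(−0.504×2) = 0.3649; e^(−0.504×5.2) = 0.0727
⟨φ⟩ = 0.67 × (0.3649 − 0.0727) / (0.504 × 3.2) = 0.67 × 0.1812 = 0.1214

0.121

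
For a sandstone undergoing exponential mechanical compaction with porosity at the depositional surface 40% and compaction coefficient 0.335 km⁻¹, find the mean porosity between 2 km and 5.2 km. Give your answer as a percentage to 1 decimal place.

⟨φ⟩ = (1/(z₂−z₁)) ∫ φ₀ e^(−kz) dz = φ₀·(e^(−k·z₁) − e^(−k·z₂)) / (k·(z₂−z₁))
e^(−0.335×2) = 0.5117; e^(−0.335×5.2) = 0.1752
⟨φ⟩ = 0.4 × (0.5117 − 0.1752) / (0.335 × 3.2) = 0.4 × 0.3139 = 0.1256

12.6%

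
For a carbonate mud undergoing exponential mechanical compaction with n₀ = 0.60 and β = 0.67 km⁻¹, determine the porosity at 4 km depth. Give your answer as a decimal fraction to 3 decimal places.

n = n₀·exp(−β·d) = 0.6 × exp(−0.67 × 4) = 0.6 × exp(−2.68)
  = 0.6 × 0.0686 = 0.0411

0.041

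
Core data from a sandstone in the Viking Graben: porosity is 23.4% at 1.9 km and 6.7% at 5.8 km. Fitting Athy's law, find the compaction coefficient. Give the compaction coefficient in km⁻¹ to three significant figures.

Athy: n(Z) = n₀ e^(−cZ) ⇒ n₁/n₂ = e^{c(Z₂−Z₁)} ⇒ c = ln(n₁/n₂)/(Z₂−Z₁)
c = ln(0.234/0.067) / (5.8 − 1.9) = ln(3.493) / 3.9 = 1.2506 / 3.9 = 0.3207 km⁻¹

0.321 km⁻¹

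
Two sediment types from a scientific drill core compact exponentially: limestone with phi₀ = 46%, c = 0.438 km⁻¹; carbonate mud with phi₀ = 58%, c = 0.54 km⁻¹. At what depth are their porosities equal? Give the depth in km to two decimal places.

2.27 km

Set phi₀ₐ e^(−cₐd) = phi₀ᵦ e^(−cᵦd) ⇒ ln(phi₀ₐ/phi₀ᵦ) = (cₐ − cᵦ)·d
d = ln(0.46/0.58) / (0.438 − 0.54) = -0.2318 / -0.102 = 2.273 km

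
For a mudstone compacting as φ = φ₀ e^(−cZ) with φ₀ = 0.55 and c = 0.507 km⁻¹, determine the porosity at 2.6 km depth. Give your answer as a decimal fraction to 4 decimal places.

0.1472

φ = φ₀·exp(−c·Z) = 0.55 × exp(−0.507 × 2.6) = 0.55 × exp(−1.318)
  = 0.55 × 0.2676 = 0.1472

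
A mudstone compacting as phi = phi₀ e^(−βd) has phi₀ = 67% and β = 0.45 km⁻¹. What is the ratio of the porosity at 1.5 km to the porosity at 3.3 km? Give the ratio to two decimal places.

phi(d₁)/phi(d₂) = e^(−β·d₁)/e^(−β·d₂) = e^{β(d₂−d₁)}
= exp(0.45 × 1.8) = exp(0.81) = 2.2479

2.25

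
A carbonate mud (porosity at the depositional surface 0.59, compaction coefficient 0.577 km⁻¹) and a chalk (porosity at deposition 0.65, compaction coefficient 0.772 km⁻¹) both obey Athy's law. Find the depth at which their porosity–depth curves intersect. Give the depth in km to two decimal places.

Set phi₀ₐ e^(−cₐZ) = phi₀ᵦ e^(−cᵦZ) ⇒ ln(phi₀ₐ/phi₀ᵦ) = (cₐ − cᵦ)·Z
Z = ln(0.59/0.65) / (0.577 − 0.772) = -0.0968 / -0.195 = 0.497 km

0.50 km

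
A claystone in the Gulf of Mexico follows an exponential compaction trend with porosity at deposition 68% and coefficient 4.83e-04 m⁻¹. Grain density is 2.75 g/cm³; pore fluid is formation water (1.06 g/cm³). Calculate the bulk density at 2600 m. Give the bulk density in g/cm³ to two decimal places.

2.42 g/cm³

Working in km (1 km = 1000 m; k in km⁻¹ = k in m⁻¹ × 1000):
Porosity at depth: n = 0.68·exp(−0.483×2.6) = 0.68×0.2848 = 0.1937
Bulk density: ρ_b = (1−n)ρ_g + n·ρ_f = 0.8063×2.75 + 0.1937×1.06
       = 2.217 + 0.205 = 2.423 g/cm³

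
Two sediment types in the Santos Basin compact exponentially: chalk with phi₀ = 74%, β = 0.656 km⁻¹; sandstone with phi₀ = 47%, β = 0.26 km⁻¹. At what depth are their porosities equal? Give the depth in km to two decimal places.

1.15 km

Set phi₀ₐ e^(−βₐZ) = phi₀ᵦ e^(−βᵦZ) ⇒ ln(phi₀ₐ/phi₀ᵦ) = (βₐ − βᵦ)·Z
Z = ln(0.74/0.47) / (0.656 − 0.26) = 0.4539 / 0.396 = 1.146 km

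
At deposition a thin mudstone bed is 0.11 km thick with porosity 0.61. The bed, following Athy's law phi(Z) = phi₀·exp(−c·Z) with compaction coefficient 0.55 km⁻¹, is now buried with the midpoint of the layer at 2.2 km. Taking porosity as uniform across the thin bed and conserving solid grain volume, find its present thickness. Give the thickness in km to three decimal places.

0.052 km

Porosity at 2.2 km: phi = 0.61·exp(−0.55×2.2) = 0.1819
Solid-volume conservation: h(1−phi) = h₀(1−phi₀) ⇒ h = h₀·(1−phi₀)/(1−phi)
h = 0.11 × (1 − 0.61)/(1 − 0.1819) = 0.11 × 0.4767 = 0.0524 km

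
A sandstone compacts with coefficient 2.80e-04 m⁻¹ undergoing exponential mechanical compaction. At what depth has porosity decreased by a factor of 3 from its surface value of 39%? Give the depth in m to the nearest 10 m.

3920 m

Working in km (1 km = 1000 m; β in km⁻¹ = β in m⁻¹ × 1000):
phi/phi₀ = 1/3 ⇒ exp(−β·d) = 1/3 ⇒ d = ln(3) / β
d = 1.0986 / 0.28 = 3.924 km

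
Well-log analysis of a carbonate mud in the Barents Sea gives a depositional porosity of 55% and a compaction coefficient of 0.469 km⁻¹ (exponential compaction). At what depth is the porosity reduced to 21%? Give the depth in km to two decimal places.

Invert Athy's law: z = ln(phi₀/phi) / c
z = ln(0.55/0.21) / 0.469 = ln(2.619) / 0.469 = 0.9628 / 0.469 = 2.053 km

2.05 km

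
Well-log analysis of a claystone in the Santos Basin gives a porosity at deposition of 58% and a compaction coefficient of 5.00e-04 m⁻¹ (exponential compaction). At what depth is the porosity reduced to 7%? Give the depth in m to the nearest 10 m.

4230 m

Working in km (1 km = 1000 m; k in km⁻¹ = k in m⁻¹ × 1000):
Invert Athy's law: Z = ln(n₀/n) / k
Z = ln(0.58/0.07) / 0.5 = ln(8.286) / 0.5 = 2.1145 / 0.5 = 4.229 km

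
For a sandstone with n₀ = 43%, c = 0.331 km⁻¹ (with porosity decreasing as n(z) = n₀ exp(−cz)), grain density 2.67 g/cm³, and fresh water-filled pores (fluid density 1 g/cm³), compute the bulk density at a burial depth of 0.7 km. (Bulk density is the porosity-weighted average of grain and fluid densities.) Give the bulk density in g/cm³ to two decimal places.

Porosity at depth: n = 0.43·exp(−0.331×0.7) = 0.43×0.7932 = 0.3411
Bulk density: ρ_b = (1−n)ρ_g + n·ρ_f = 0.6589×2.67 + 0.3411×1
       = 1.759 + 0.341 = 2.100 g/cm³

2.10 g/cm³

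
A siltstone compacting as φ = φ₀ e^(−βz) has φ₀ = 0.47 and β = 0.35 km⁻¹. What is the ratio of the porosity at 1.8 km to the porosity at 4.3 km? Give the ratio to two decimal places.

2.40

φ(z₁)/φ(z₂) = e^(−β·z₁)/e^(−β·z₂) = e^{β(z₂−z₁)}
= exp(0.35 × 2.5) = exp(0.875) = 2.3989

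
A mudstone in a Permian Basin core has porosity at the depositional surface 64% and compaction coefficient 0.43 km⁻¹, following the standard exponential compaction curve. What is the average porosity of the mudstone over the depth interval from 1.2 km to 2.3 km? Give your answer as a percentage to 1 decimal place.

30.4%

⟨n⟩ = (1/(d₂−d₁)) ∫ n₀ e^(−cd) dd = n₀·(e^(−c·d₁) − e^(−c·d₂)) / (c·(d₂−d₁))
e^(−0.43×1.2) = 0.5969; e^(−0.43×2.3) = 0.3719
⟨n⟩ = 0.64 × (0.5969 − 0.3719) / (0.43 × 1.1) = 0.64 × 0.4756 = 0.3044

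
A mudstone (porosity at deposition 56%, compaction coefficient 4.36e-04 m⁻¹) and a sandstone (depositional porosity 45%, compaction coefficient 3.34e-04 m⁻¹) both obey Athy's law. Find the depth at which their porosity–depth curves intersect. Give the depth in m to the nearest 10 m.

2140 m

Working in km (1 km = 1000 m; β in km⁻¹ = β in m⁻¹ × 1000):
Set phi₀ₐ e^(−βₐd) = phi₀ᵦ e^(−βᵦd) ⇒ ln(phi₀ₐ/phi₀ᵦ) = (βₐ − βᵦ)·d
d = ln(0.56/0.45) / (0.436 − 0.334) = 0.2187 / 0.102 = 2.144 km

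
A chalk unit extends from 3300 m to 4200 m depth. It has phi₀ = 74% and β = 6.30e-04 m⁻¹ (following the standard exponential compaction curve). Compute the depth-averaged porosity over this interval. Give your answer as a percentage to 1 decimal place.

Working in km (1 km = 1000 m; β in km⁻¹ = β in m⁻¹ × 1000):
⟨phi⟩ = (1/(Z₂−Z₁)) ∫ phi₀ e^(−βZ) dZ = phi₀·(e^(−β·Z₁) − e^(−β·Z₂)) / (β·(Z₂−Z₁))
e^(−0.63×3.3) = 0.1251; e^(−0.63×4.2) = 0.0709
⟨phi⟩ = 0.74 × (0.1251 − 0.0709) / (0.63 × 0.9) = 0.74 × 0.0955 = 0.0706

7.1%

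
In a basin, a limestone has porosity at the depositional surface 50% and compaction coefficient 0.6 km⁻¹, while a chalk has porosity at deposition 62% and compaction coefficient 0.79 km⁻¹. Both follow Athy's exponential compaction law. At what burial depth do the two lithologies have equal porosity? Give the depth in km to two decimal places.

1.13 km

Set φ₀ₐ e^(−cₐz) = φ₀ᵦ e^(−cᵦz) ⇒ ln(φ₀ₐ/φ₀ᵦ) = (cₐ − cᵦ)·z
z = ln(0.5/0.62) / (0.6 − 0.79) = -0.2151 / -0.19 = 1.132 km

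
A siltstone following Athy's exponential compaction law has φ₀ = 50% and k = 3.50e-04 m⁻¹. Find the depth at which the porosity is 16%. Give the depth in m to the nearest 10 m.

3260 m

Working in km (1 km = 1000 m; k in km⁻¹ = k in m⁻¹ × 1000):
Invert Athy's law: Z = ln(φ₀/φ) / k
Z = ln(0.5/0.16) / 0.35 = ln(3.125) / 0.35 = 1.1394 / 0.35 = 3.256 km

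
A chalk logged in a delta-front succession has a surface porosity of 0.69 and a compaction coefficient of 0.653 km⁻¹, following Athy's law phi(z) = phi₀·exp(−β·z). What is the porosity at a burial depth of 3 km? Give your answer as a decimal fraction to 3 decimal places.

phi = phi₀·exp(−β·z) = 0.69 × exp(−0.653 × 3) = 0.69 × exp(−1.959)
  = 0.69 × 0.1410 = 0.0973

0.097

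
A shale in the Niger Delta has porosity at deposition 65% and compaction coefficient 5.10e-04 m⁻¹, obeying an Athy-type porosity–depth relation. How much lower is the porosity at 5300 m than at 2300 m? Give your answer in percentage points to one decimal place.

Working in km (1 km = 1000 m; β in km⁻¹ = β in m⁻¹ × 1000):
n(2.3) = 0.65·e^(−0.51×2.3) = 0.2011
n(5.3) = 0.65·e^(−0.51×5.3) = 0.0436
Δn = 0.2011 − 0.0436 = 0.1576

15.8 percentage points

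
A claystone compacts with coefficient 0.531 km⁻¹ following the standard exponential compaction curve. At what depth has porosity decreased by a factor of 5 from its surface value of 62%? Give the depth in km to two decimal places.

3.03 km

n/n₀ = 1/5 ⇒ exp(−k·z) = 1/5 ⇒ z = ln(5) / k
z = 1.6094 / 0.531 = 3.031 km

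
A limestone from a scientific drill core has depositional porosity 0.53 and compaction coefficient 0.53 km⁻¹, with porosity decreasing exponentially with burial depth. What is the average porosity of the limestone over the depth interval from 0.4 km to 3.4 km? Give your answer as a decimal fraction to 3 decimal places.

⟨φ⟩ = (1/(z₂−z₁)) ∫ φ₀ e^(−βz) dz = φ₀·(e^(−β·z₁) − e^(−β·z₂)) / (β·(z₂−z₁))
e^(−0.53×0.4) = 0.8090; e^(−0.53×3.4) = 0.1650
⟨φ⟩ = 0.53 × (0.8090 − 0.1650) / (0.53 × 3) = 0.53 × 0.4050 = 0.2147

0.215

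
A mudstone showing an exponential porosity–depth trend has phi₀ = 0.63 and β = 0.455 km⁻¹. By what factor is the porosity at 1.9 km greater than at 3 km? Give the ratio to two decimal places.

1.65

phi(Z₁)/phi(Z₂) = e^(−β·Z₁)/e^(−β·Z₂) = e^{β(Z₂−Z₁)}
= exp(0.455 × 1.1) = exp(0.5005) = 1.6495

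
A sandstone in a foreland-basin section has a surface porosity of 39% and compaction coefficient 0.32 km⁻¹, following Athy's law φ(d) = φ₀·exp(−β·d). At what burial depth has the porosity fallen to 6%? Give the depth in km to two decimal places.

Invert Athy's law: d = ln(φ₀/φ) / β
d = ln(0.39/0.06) / 0.32 = ln(6.5) / 0.32 = 1.8718 / 0.32 = 5.849 km

5.85 km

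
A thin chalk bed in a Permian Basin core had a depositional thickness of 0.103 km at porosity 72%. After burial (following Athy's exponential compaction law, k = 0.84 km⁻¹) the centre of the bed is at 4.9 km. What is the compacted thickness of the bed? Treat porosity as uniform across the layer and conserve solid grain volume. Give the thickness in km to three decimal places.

Porosity at 4.9 km: phi = 0.72·exp(−0.84×4.9) = 0.0117
Solid-volume conservation: h(1−phi) = h₀(1−phi₀) ⇒ h = h₀·(1−phi₀)/(1−phi)
h = 0.103 × (1 − 0.72)/(1 − 0.0117) = 0.103 × 0.2833 = 0.0292 km

0.029 km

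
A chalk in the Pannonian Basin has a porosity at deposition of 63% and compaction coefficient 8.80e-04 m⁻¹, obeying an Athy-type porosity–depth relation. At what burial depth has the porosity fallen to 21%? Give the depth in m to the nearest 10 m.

1250 m

Working in km (1 km = 1000 m; k in km⁻¹ = k in m⁻¹ × 1000):
Invert Athy's law: d = ln(phi₀/phi) / k
d = ln(0.63/0.21) / 0.88 = ln(3) / 0.88 = 1.0986 / 0.88 = 1.248 km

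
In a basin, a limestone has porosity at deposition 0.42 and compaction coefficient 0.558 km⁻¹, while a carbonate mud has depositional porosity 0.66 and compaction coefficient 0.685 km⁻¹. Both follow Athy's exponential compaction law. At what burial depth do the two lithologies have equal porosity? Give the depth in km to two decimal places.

Set phi₀ₐ e^(−βₐz) = phi₀ᵦ e^(−βᵦz) ⇒ ln(phi₀ₐ/phi₀ᵦ) = (βₐ − βᵦ)·z
z = ln(0.42/0.66) / (0.558 − 0.685) = -0.4520 / -0.127 = 3.559 km

3.56 km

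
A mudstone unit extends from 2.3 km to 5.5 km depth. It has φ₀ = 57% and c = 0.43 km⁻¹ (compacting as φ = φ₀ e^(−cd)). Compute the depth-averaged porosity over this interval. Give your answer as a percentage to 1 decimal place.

11.5%

⟨φ⟩ = (1/(d₂−d₁)) ∫ φ₀ e^(−cd) dd = φ₀·(e^(−c·d₁) − e^(−c·d₂)) / (c·(d₂−d₁))
e^(−0.43×2.3) = 0.3719; e^(−0.43×5.5) = 0.0939
⟨φ⟩ = 0.57 × (0.3719 − 0.0939) / (0.43 × 3.2) = 0.57 × 0.2020 = 0.1152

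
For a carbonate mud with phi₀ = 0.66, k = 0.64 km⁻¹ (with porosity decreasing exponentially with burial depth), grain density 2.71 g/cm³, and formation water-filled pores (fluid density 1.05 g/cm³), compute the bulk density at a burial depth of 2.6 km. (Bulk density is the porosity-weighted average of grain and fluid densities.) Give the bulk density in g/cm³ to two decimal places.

2.50 g/cm³

Porosity at depth: phi = 0.66·exp(−0.64×2.6) = 0.66×0.1894 = 0.1250
Bulk density: ρ_b = (1−phi)ρ_g + phi·ρ_f = 0.8750×2.71 + 0.1250×1.05
       = 2.371 + 0.131 = 2.503 g/cm³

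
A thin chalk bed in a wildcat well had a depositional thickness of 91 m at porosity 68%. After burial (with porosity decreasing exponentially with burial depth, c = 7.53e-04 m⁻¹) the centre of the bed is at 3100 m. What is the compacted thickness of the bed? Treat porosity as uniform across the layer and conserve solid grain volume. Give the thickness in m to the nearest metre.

Working in km (1 km = 1000 m; c in km⁻¹ = c in m⁻¹ × 1000):
Porosity at 3.1 km: φ = 0.68·exp(−0.753×3.1) = 0.0659
Solid-volume conservation: h(1−φ) = h₀(1−φ₀) ⇒ h = h₀·(1−φ₀)/(1−φ)
h = 0.091 × (1 − 0.68)/(1 − 0.0659) = 0.091 × 0.3426 = 0.0312 km

31 m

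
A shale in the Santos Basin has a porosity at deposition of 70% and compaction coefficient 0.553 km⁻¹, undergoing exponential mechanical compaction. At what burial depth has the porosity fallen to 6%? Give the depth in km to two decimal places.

Invert Athy's law: z = ln(n₀/n) / k
z = ln(0.7/0.06) / 0.553 = ln(11.67) / 0.553 = 2.4567 / 0.553 = 4.443 km

4.44 km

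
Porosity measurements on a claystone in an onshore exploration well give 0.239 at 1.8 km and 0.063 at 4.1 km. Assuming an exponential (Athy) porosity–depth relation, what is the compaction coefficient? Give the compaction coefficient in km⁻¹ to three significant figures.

0.580 km⁻¹

Athy: phi(d) = phi₀ e^(−βd) ⇒ phi₁/phi₂ = e^{β(d₂−d₁)} ⇒ β = ln(phi₁/phi₂)/(d₂−d₁)
β = ln(0.239/0.063) / (4.1 − 1.8) = ln(3.794) / 2.3 = 1.3333 / 2.3 = 0.5797 km⁻¹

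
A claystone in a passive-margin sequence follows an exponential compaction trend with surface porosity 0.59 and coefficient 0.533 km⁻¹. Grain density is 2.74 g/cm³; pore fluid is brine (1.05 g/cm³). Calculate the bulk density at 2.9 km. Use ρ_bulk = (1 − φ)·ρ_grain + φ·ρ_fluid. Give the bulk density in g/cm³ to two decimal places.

2.53 g/cm³

Porosity at depth: n = 0.59·exp(−0.533×2.9) = 0.59×0.2132 = 0.1258
Bulk density: ρ_b = (1−n)ρ_g + n·ρ_f = 0.8742×2.74 + 0.1258×1.05
       = 2.395 + 0.132 = 2.527 g/cm³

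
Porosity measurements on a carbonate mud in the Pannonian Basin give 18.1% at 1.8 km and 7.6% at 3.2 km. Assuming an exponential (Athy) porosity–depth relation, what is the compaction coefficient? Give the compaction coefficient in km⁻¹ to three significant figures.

Athy: phi(d) = phi₀ e^(−βd) ⇒ phi₁/phi₂ = e^{β(d₂−d₁)} ⇒ β = ln(phi₁/phi₂)/(d₂−d₁)
β = ln(0.181/0.076) / (3.2 − 1.8) = ln(2.382) / 1.4 = 0.8678 / 1.4 = 0.6198 km⁻¹

0.620 km⁻¹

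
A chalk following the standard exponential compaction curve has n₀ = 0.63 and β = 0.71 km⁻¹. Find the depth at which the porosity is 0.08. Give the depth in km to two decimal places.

2.91 km

Invert Athy's law: d = ln(n₀/n) / β
d = ln(0.63/0.08) / 0.71 = ln(7.875) / 0.71 = 2.0637 / 0.71 = 2.907 km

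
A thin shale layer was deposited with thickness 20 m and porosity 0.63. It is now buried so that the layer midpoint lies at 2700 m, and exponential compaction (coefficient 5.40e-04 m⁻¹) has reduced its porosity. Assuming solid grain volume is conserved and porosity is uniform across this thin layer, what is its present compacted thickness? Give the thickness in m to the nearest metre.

9 m

Working in km (1 km = 1000 m; β in km⁻¹ = β in m⁻¹ × 1000):
Porosity at 2.7 km: n = 0.63·exp(−0.54×2.7) = 0.1466
Solid-volume conservation: h(1−n) = h₀(1−n₀) ⇒ h = h₀·(1−n₀)/(1−n)
h = 0.02 × (1 − 0.63)/(1 − 0.1466) = 0.02 × 0.4336 = 0.0087 km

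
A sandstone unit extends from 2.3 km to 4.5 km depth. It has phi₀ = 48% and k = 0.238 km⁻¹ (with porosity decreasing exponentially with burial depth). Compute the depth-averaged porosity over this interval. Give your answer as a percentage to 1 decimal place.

21.6%

⟨phi⟩ = (1/(d₂−d₁)) ∫ phi₀ e^(−kd) dd = phi₀·(e^(−k·d₁) − e^(−k·d₂)) / (k·(d₂−d₁))
e^(−0.238×2.3) = 0.5785; e^(−0.238×4.5) = 0.3427
⟨phi⟩ = 0.48 × (0.5785 − 0.3427) / (0.238 × 2.2) = 0.48 × 0.4503 = 0.2162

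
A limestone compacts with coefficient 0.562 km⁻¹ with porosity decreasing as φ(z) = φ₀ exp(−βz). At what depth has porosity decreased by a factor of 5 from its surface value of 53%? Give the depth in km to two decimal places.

φ/φ₀ = 1/5 ⇒ exp(−β·z) = 1/5 ⇒ z = ln(5) / β
z = 1.6094 / 0.562 = 2.864 km

2.86 km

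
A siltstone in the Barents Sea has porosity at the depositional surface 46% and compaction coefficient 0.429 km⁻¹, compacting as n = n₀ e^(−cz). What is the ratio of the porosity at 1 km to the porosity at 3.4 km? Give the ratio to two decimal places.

2.80

n(z₁)/n(z₂) = e^(−c·z₁)/e^(−c·z₂) = e^{c(z₂−z₁)}
= exp(0.429 × 2.4) = exp(1.03) = 2.7999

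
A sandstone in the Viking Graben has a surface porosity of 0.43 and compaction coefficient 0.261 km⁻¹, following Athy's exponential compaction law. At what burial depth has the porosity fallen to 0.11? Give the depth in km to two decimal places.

Invert Athy's law: d = ln(phi₀/phi) / k
d = ln(0.43/0.11) / 0.261 = ln(3.909) / 0.261 = 1.3633 / 0.261 = 5.223 km

5.22 km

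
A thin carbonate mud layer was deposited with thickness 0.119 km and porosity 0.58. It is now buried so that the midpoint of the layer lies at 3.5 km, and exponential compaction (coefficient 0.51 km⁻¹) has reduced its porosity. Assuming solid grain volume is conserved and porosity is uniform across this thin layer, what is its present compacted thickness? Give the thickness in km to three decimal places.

0.055 km

Porosity at 3.5 km: φ = 0.58·exp(−0.51×3.5) = 0.0973
Solid-volume conservation: h(1−φ) = h₀(1−φ₀) ⇒ h = h₀·(1−φ₀)/(1−φ)
h = 0.119 × (1 − 0.58)/(1 − 0.0973) = 0.119 × 0.4653 = 0.0554 km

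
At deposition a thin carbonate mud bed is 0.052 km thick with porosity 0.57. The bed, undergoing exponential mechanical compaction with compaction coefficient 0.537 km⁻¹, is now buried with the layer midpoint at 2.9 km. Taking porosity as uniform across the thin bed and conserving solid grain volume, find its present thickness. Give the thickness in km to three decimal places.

0.025 km

Porosity at 2.9 km: n = 0.57·exp(−0.537×2.9) = 0.1201
Solid-volume conservation: h(1−n) = h₀(1−n₀) ⇒ h = h₀·(1−n₀)/(1−n)
h = 0.052 × (1 − 0.57)/(1 − 0.1201) = 0.052 × 0.4887 = 0.0254 km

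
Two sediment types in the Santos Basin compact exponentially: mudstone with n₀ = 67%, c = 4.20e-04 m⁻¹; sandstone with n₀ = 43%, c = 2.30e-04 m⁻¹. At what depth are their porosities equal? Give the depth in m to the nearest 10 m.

2330 m

Working in km (1 km = 1000 m; c in km⁻¹ = c in m⁻¹ × 1000):
Set n₀ₐ e^(−cₐz) = n₀ᵦ e^(−cᵦz) ⇒ ln(n₀ₐ/n₀ᵦ) = (cₐ − cᵦ)·z
z = ln(0.67/0.43) / (0.42 − 0.23) = 0.4435 / 0.19 = 2.334 km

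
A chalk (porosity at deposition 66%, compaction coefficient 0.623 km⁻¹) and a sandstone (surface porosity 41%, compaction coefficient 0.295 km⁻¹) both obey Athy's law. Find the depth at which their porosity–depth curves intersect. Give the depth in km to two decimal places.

Set φ₀ₐ e^(−cₐZ) = φ₀ᵦ e^(−cᵦZ) ⇒ ln(φ₀ₐ/φ₀ᵦ) = (cₐ − cᵦ)·Z
Z = ln(0.66/0.41) / (0.623 − 0.295) = 0.4761 / 0.328 = 1.451 km

1.45 km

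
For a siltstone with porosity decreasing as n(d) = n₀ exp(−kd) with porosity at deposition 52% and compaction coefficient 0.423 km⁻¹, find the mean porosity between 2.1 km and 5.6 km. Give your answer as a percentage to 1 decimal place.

11.2%

⟨n⟩ = (1/(d₂−d₁)) ∫ n₀ e^(−kd) dd = n₀·(e^(−k·d₁) − e^(−k·d₂)) / (k·(d₂−d₁))
e^(−0.423×2.1) = 0.4114; e^(−0.423×5.6) = 0.0936
⟨n⟩ = 0.52 × (0.4114 − 0.0936) / (0.423 × 3.5) = 0.52 × 0.2146 = 0.1116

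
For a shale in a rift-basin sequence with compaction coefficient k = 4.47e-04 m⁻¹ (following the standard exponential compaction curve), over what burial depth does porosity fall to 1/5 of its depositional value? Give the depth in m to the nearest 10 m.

Working in km (1 km = 1000 m; k in km⁻¹ = k in m⁻¹ × 1000):
φ/φ₀ = 1/5 ⇒ exp(−k·d) = 1/5 ⇒ d = ln(5) / k
d = 1.6094 / 0.447 = 3.601 km

3600 m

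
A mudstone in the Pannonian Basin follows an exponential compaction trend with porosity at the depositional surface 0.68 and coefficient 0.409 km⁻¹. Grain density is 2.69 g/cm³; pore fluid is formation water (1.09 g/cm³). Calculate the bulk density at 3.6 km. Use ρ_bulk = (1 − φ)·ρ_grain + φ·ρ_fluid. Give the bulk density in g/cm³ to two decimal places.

2.44 g/cm³

Porosity at depth: n = 0.68·exp(−0.409×3.6) = 0.68×0.2294 = 0.1560
Bulk density: ρ_b = (1−n)ρ_g + n·ρ_f = 0.8440×2.69 + 0.1560×1.09
       = 2.270 + 0.170 = 2.440 g/cm³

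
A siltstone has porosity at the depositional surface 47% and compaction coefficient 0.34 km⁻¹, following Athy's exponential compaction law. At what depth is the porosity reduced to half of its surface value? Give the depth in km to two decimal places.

2.04 km

phi/phi₀ = 1/2 ⇒ exp(−c·d) = 1/2 ⇒ d = ln(2) / c
d = 0.6931 / 0.34 = 2.039 km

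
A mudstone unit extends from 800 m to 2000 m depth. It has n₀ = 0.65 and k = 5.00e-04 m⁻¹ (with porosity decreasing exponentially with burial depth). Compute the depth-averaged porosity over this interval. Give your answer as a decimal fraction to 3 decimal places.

Working in km (1 km = 1000 m; k in km⁻¹ = k in m⁻¹ × 1000):
⟨n⟩ = (1/(d₂−d₁)) ∫ n₀ e^(−kd) dd = n₀·(e^(−k·d₁) − e^(−k·d₂)) / (k·(d₂−d₁))
e^(−0.5×0.8) = 0.6703; e^(−0.5×2) = 0.3679
⟨n⟩ = 0.65 × (0.6703 − 0.3679) / (0.5 × 1.2) = 0.65 × 0.5041 = 0.3276

0.328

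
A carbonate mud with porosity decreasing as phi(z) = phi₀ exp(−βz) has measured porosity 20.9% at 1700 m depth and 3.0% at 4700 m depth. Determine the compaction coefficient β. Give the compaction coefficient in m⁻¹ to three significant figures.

0.000647 m⁻¹

Working in km (1 km = 1000 m; β in km⁻¹ = β in m⁻¹ × 1000):
Athy: phi(z) = phi₀ e^(−βz) ⇒ phi₁/phi₂ = e^{β(z₂−z₁)} ⇒ β = ln(phi₁/phi₂)/(z₂−z₁)
β = ln(0.209/0.03) / (4.7 − 1.7) = ln(6.967) / 3 = 1.9411 / 3 = 0.647 km⁻¹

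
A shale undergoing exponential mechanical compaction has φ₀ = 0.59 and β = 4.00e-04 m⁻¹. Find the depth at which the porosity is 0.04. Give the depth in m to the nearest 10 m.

Working in km (1 km = 1000 m; β in km⁻¹ = β in m⁻¹ × 1000):
Invert Athy's law: z = ln(φ₀/φ) / β
z = ln(0.59/0.04) / 0.4 = ln(14.75) / 0.4 = 2.6912 / 0.4 = 6.728 km

6730 m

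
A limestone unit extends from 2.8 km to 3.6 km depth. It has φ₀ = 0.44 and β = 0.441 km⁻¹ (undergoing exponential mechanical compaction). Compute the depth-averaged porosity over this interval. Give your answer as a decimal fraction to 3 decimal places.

0.108

⟨φ⟩ = (1/(d₂−d₁)) ∫ φ₀ e^(−βd) dd = φ₀·(e^(−β·d₁) − e^(−β·d₂)) / (β·(d₂−d₁))
e^(−0.441×2.8) = 0.2909; e^(−0.441×3.6) = 0.2044
⟨φ⟩ = 0.44 × (0.2909 − 0.2044) / (0.441 × 0.8) = 0.44 × 0.2451 = 0.1079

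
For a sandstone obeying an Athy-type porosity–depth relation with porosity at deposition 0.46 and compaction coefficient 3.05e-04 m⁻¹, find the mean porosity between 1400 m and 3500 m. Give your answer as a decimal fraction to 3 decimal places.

0.222

Working in km (1 km = 1000 m; β in km⁻¹ = β in m⁻¹ × 1000):
⟨phi⟩ = (1/(z₂−z₁)) ∫ phi₀ e^(−βz) dz = phi₀·(e^(−β·z₁) − e^(−β·z₂)) / (β·(z₂−z₁))
e^(−0.305×1.4) = 0.6525; e^(−0.305×3.5) = 0.3439
⟨phi⟩ = 0.46 × (0.6525 − 0.3439) / (0.305 × 2.1) = 0.46 × 0.4818 = 0.2216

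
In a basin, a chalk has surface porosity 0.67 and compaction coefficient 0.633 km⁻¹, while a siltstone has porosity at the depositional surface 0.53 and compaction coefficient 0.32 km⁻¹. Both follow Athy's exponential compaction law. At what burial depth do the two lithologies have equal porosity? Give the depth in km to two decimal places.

Set n₀ₐ e^(−kₐd) = n₀ᵦ e^(−kᵦd) ⇒ ln(n₀ₐ/n₀ᵦ) = (kₐ − kᵦ)·d
d = ln(0.67/0.53) / (0.633 − 0.32) = 0.2344 / 0.313 = 0.749 km

0.75 km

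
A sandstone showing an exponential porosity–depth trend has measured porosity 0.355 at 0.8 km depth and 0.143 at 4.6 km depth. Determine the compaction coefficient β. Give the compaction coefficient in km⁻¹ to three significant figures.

Athy: φ(d) = φ₀ e^(−βd) ⇒ φ₁/φ₂ = e^{β(d₂−d₁)} ⇒ β = ln(φ₁/φ₂)/(d₂−d₁)
β = ln(0.355/0.143) / (4.6 − 0.8) = ln(2.483) / 3.8 = 0.9093 / 3.8 = 0.2393 km⁻¹

0.239 km⁻¹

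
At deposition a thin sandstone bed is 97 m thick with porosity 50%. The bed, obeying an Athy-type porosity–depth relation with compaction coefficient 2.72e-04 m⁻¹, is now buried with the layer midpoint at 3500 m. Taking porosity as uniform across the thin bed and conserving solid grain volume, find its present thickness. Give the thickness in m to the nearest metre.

Working in km (1 km = 1000 m; k in km⁻¹ = k in m⁻¹ × 1000):
Porosity at 3.5 km: φ = 0.5·exp(−0.272×3.5) = 0.1930
Solid-volume conservation: h(1−φ) = h₀(1−φ₀) ⇒ h = h₀·(1−φ₀)/(1−φ)
h = 0.097 × (1 − 0.5)/(1 − 0.1930) = 0.097 × 0.6196 = 0.0601 km

60 m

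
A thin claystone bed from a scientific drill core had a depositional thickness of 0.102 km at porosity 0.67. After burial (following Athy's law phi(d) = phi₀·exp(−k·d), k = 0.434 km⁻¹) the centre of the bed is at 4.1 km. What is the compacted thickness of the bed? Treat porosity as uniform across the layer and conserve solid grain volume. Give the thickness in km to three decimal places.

Porosity at 4.1 km: phi = 0.67·exp(−0.434×4.1) = 0.1131
Solid-volume conservation: h(1−phi) = h₀(1−phi₀) ⇒ h = h₀·(1−phi₀)/(1−phi)
h = 0.102 × (1 − 0.67)/(1 − 0.1131) = 0.102 × 0.3721 = 0.0380 km

0.038 km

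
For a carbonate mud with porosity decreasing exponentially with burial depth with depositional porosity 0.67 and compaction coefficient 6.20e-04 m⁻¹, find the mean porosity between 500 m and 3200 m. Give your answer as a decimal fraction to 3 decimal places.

0.239

Working in km (1 km = 1000 m; k in km⁻¹ = k in m⁻¹ × 1000):
⟨phi⟩ = (1/(z₂−z₁)) ∫ phi₀ e^(−kz) dz = phi₀·(e^(−k·z₁) − e^(−k·z₂)) / (k·(z₂−z₁))
e^(−0.62×0.5) = 0.7334; e^(−0.62×3.2) = 0.1375
⟨phi⟩ = 0.67 × (0.7334 − 0.1375) / (0.62 × 2.7) = 0.67 × 0.3560 = 0.2385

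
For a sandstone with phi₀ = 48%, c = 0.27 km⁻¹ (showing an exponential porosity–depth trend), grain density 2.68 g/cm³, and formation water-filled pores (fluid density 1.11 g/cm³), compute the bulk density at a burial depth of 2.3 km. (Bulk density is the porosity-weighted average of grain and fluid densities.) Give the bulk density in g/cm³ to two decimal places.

2.28 g/cm³

Porosity at depth: phi = 0.48·exp(−0.27×2.3) = 0.48×0.5374 = 0.2580
Bulk density: ρ_b = (1−phi)ρ_g + phi·ρ_f = 0.7420×2.68 + 0.2580×1.11
       = 1.989 + 0.286 = 2.275 g/cm³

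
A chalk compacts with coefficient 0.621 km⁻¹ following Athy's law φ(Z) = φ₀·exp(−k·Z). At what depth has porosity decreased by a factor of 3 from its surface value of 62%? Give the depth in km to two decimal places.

φ/φ₀ = 1/3 ⇒ exp(−k·Z) = 1/3 ⇒ Z = ln(3) / k
Z = 1.0986 / 0.621 = 1.769 km

1.77 km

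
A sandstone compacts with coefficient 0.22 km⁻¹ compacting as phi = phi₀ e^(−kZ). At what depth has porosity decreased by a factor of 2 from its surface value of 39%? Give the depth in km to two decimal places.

phi/phi₀ = 1/2 ⇒ exp(−k·Z) = 1/2 ⇒ Z = ln(2) / k
Z = 0.6931 / 0.22 = 3.151 km

3.15 km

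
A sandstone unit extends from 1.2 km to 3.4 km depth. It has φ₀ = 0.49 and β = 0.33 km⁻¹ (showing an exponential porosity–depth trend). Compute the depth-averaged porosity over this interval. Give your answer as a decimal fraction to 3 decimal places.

0.234

⟨φ⟩ = (1/(d₂−d₁)) ∫ φ₀ e^(−βd) dd = φ₀·(e^(−β·d₁) − e^(−β·d₂)) / (β·(d₂−d₁))
e^(−0.33×1.2) = 0.6730; e^(−0.33×3.4) = 0.3256
⟨φ⟩ = 0.49 × (0.6730 − 0.3256) / (0.33 × 2.2) = 0.49 × 0.4785 = 0.2345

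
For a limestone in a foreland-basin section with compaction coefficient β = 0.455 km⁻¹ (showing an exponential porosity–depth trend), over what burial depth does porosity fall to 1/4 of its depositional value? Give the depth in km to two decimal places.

3.05 km

n/n₀ = 1/4 ⇒ exp(−β·d) = 1/4 ⇒ d = ln(4) / β
d = 1.3863 / 0.455 = 3.047 km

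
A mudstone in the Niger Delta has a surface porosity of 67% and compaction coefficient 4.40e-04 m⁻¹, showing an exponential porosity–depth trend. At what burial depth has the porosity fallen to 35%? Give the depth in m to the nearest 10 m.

1480 m

Working in km (1 km = 1000 m; β in km⁻¹ = β in m⁻¹ × 1000):
Invert Athy's law: d = ln(phi₀/phi) / β
d = ln(0.67/0.35) / 0.44 = ln(1.914) / 0.44 = 0.6493 / 0.44 = 1.476 km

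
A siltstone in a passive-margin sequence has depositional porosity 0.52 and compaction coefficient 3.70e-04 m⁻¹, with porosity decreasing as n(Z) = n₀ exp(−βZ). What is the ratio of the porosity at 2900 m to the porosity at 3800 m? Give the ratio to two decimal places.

Working in km (1 km = 1000 m; β in km⁻¹ = β in m⁻¹ × 1000):
n(Z₁)/n(Z₂) = e^(−β·Z₁)/e^(−β·Z₂) = e^{β(Z₂−Z₁)}
= exp(0.37 × 0.9) = exp(0.333) = 1.3951

1.40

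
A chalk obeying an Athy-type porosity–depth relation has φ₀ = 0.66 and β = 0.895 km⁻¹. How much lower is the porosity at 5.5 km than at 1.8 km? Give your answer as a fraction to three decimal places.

φ(1.8) = 0.66·e^(−0.895×1.8) = 0.1318
φ(5.5) = 0.66·e^(−0.895×5.5) = 0.0048
Δφ = 0.1318 − 0.0048 = 0.1270

0.127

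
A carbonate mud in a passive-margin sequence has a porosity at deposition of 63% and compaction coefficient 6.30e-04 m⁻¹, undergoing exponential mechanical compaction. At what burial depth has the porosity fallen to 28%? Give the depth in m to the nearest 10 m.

1290 m

Working in km (1 km = 1000 m; β in km⁻¹ = β in m⁻¹ × 1000):
Invert Athy's law: z = ln(n₀/n) / β
z = ln(0.63/0.28) / 0.63 = ln(2.25) / 0.63 = 0.8109 / 0.63 = 1.287 km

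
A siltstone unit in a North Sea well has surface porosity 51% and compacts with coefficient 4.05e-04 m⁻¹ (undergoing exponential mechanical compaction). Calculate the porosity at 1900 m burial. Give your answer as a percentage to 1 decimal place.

23.6%

Working in km (1 km = 1000 m; k in km⁻¹ = k in m⁻¹ × 1000):
φ = φ₀·exp(−k·Z) = 0.51 × exp(−0.405 × 1.9) = 0.51 × exp(−0.7695)
  = 0.51 × 0.4632 = 0.2363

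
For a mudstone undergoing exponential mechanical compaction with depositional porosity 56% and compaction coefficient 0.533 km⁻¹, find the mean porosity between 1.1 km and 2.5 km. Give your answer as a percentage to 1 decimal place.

22.0%

⟨φ⟩ = (1/(z₂−z₁)) ∫ φ₀ e^(−βz) dz = φ₀·(e^(−β·z₁) − e^(−β·z₂)) / (β·(z₂−z₁))
e^(−0.533×1.1) = 0.5564; e^(−0.533×2.5) = 0.2638
⟨φ⟩ = 0.56 × (0.5564 − 0.2638) / (0.533 × 1.4) = 0.56 × 0.3921 = 0.2196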